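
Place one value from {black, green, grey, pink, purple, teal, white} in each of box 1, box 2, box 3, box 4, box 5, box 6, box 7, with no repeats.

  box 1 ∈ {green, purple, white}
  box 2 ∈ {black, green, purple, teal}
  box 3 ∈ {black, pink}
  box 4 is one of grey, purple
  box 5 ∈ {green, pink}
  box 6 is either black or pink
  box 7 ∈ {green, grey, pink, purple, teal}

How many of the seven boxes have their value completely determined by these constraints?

The 7 variables together cover exactly {black, green, grey, pink, purple, teal, white} — 7 values for 7 variables — and white appears only in box 1's list, so box 1 = white.
box 3 and box 6 between them cover only {black, pink} — a naked pair. Remove those values from box 2, box 5, box 7.
That leaves box 5 = green. Eliminate green elsewhere: box 2, box 7.
Determined: box 1=white, box 5=green. The other boxes each still have more than one consistent value. That makes 2.

2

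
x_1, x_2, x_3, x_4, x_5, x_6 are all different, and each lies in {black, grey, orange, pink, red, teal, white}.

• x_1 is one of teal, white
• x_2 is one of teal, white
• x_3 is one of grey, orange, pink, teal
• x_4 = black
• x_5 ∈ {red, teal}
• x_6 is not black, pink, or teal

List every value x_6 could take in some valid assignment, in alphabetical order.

x_4's domain is down to {black}, so x_4 = black.
x_1 and x_2 share exactly the 2 values {teal, white}; by pigeonhole those values go to them, so strike teal, white from x_3, x_5, x_6.
That leaves x_5 = red. So x_6 can't be red.
No further eliminations apply; x_6 can still be any of grey, orange.

grey, orange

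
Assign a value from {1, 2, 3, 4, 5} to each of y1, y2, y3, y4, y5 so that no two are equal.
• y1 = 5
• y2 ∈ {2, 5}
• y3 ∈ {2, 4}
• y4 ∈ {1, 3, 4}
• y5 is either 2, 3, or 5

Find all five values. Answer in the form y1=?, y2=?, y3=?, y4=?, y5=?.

y1=5, y2=2, y3=4, y4=1, y5=3

y1 must be 5 (only option left). Remove 5 from y2, y5.
y2 must be 2 (only option left). So y3, y5 can't be 2.
y3's domain is down to {4}, so y3 = 4. Remove 4 from y4.
y5 has just one choice, so y5 = 3. So y4 can't be 3.
y4's domain is down to {1}, so y4 = 1.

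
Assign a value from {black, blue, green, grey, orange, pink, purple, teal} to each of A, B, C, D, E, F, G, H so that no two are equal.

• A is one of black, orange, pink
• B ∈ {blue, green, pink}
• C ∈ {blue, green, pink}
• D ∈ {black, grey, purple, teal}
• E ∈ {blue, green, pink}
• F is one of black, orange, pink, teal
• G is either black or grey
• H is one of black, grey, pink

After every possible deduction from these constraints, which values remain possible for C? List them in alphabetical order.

blue, green, pink

Among the 8 variables, purple fits only D (and all 8 values in {black, blue, green, grey, orange, pink, purple, teal} must be used), so D = purple.
Among the 7 still-open variables, teal fits only F (and all 7 values in {black, blue, green, grey, orange, pink, teal} must be used), so F = teal.
The 6 still-open variables together cover exactly {black, blue, green, grey, orange, pink} — 6 values for 6 variables — and orange appears only in A's list, so A = orange.
The 3 variables B, C, E are confined to {blue, green, pink}, which locks those values in; drop them from H.
No further eliminations apply; C can still be any of blue, green, pink.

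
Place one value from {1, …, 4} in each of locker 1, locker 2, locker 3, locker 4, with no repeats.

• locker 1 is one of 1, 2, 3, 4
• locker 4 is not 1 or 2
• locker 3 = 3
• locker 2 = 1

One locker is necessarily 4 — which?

locker 2 has just one choice, so locker 2 = 1. So locker 1 can't be 1.
locker 3 has just one choice, so locker 3 = 3. Remove 3 from locker 1, locker 4.

locker 4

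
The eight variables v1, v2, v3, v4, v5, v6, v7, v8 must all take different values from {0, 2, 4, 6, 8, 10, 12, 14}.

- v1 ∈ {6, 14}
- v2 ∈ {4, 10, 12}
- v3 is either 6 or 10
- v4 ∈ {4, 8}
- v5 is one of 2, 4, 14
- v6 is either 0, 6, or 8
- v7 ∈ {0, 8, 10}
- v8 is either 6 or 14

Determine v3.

10

The 8 variables together cover exactly {0, 2, 4, 6, 8, 10, 12, 14} — 8 values for 8 variables — and 2 appears only in v5's list, so v5 = 2.
Among the 7 still-open variables, 12 fits only v2 (and all 7 values in {0, 4, 6, 8, 10, 12, 14} must be used), so v2 = 12.
The 6 still-open variables together cover exactly {0, 4, 6, 8, 10, 14} — 6 values for 6 variables — and 4 appears only in v4's list, so v4 = 4.
v1 and v8 between them cover only {6, 14} — a naked pair. Remove those values from v3, v6.
So v3 = 10.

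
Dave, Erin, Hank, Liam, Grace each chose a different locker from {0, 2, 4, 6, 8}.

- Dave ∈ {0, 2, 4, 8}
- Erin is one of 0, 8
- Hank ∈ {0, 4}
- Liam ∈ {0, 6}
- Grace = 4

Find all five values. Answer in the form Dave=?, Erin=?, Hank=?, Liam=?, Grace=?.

Grace has just one choice, so Grace = 4. Eliminate 4 elsewhere: Dave, Hank.
Hank has just one choice, so Hank = 0. So Dave, Erin, Liam can't be 0.
Liam's domain is down to {6}, so Liam = 6.
Erin must be 8 (only option left). Remove 8 from Dave.
Dave must be 2 (only option left).

Dave=2, Erin=8, Hank=0, Liam=6, Grace=4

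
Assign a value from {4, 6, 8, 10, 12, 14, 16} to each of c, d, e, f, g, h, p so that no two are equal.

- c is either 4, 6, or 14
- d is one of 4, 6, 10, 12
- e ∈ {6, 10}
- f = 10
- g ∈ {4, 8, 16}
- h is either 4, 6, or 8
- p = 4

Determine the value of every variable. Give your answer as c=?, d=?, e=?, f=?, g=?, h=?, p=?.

f has just one choice, so f = 10. Eliminate 10 elsewhere: d, e.
p's domain is down to {4}, so p = 4. Remove 4 from c, d, g, h.
e's domain is down to {6}, so e = 6. So c, d, h can't be 6.
h has just one choice, so h = 8. Strike 8 from g.
That leaves c = 14.
That leaves d = 12.
g's domain is down to {16}, so g = 16.

c=14, d=12, e=6, f=10, g=16, h=8, p=4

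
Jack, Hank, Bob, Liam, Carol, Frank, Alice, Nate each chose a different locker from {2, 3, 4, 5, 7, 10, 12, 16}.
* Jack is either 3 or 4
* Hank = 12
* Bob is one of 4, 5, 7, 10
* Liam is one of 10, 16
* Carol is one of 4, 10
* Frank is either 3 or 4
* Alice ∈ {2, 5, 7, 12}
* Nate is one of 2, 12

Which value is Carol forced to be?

10

Hank's domain is down to {12}, so Hank = 12. Strike 12 from Alice, Nate.
Nate's domain is down to {2}, so Nate = 2. Remove 2 from Alice.
The 6 still-open variables draw from only 6 values {3, 4, 5, 7, 10, 16}, so each is used; only Liam can be 16, hence Liam = 16.
The 2 variables Jack and Frank are confined to {3, 4}, which locks those values in; drop them from Bob, Carol.
So Carol = 10.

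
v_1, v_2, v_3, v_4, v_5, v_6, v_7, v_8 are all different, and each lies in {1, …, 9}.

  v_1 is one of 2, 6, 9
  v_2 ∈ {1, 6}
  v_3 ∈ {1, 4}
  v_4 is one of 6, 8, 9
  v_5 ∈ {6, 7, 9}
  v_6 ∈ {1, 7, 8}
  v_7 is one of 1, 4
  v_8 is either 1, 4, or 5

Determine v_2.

Among the 8 variables, 2 fits only v_1 (and all 8 values in {1, 2, 4, 5, 6, 7, 8, 9} must be used), so v_1 = 2.
Among the 7 still-open variables, 5 fits only v_8 (and all 7 values in {1, 4, 5, 6, 7, 8, 9} must be used), so v_8 = 5.
v_3 and v_7 between them cover only {1, 4} — a naked pair. Remove those values from v_2, v_6.
So v_2 = 6.

6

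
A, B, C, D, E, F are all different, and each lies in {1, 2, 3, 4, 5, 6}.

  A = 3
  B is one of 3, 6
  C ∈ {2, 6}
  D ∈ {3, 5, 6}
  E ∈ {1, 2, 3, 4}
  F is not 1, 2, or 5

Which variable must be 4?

F

A's domain is down to {3}, so A = 3. Eliminate 3 elsewhere: B, D, E, F.
B's domain is down to {6}, so B = 6. Remove 6 from C, D, F.
So 4 goes to F.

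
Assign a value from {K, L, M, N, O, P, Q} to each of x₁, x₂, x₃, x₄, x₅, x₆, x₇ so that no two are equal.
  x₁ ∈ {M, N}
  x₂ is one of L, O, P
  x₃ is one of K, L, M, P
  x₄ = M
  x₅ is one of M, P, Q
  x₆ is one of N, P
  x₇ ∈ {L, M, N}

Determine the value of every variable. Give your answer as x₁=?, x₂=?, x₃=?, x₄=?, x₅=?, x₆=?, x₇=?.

x₄'s domain is down to {M}, so x₄ = M. Strike M from x₁, x₃, x₅, x₇.
x₁ must be N (only option left). So x₆, x₇ can't be N.
x₆ must be P (only option left). Strike P from x₂, x₃, x₅.
x₇'s domain is down to {L}, so x₇ = L. Eliminate L elsewhere: x₂, x₃.
x₂'s domain is down to {O}, so x₂ = O.
x₃ must be K (only option left).
x₅'s domain is down to {Q}, so x₅ = Q.

x₁=N, x₂=O, x₃=K, x₄=M, x₅=Q, x₆=P, x₇=L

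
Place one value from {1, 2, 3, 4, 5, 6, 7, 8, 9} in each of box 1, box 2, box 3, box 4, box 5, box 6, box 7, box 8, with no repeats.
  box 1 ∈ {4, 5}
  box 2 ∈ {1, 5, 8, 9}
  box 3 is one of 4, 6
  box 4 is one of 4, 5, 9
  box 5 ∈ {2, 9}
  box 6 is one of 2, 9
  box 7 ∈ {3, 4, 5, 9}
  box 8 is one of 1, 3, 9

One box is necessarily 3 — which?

Among the 8 variables, 6 fits only box 3 (and all 8 values in {1, 2, 3, 4, 5, 6, 8, 9} must be used), so box 3 = 6.
Among the 7 still-open variables, 8 fits only box 2 (and all 7 values in {1, 2, 3, 4, 5, 8, 9} must be used), so box 2 = 8.
The 6 still-open variables together cover exactly {1, 2, 3, 4, 5, 9} — 6 values for 6 variables — and 1 appears only in box 8's list, so box 8 = 1.
The 5 still-open variables draw from only 5 values {2, 3, 4, 5, 9}, so each is used; only box 7 can be 3, hence box 7 = 3.

box 7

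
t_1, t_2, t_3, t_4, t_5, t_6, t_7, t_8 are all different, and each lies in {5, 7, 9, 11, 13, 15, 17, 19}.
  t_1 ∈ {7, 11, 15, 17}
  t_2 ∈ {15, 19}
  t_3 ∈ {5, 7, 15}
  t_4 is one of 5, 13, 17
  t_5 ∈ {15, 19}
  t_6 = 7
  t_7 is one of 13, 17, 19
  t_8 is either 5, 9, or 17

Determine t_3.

5

t_6 must be 7 (only option left). Eliminate 7 elsewhere: t_1, t_3.
The 7 still-open variables together cover exactly {5, 9, 11, 13, 15, 17, 19} — 7 values for 7 variables — and 9 appears only in t_8's list, so t_8 = 9.
The 6 still-open variables draw from only 6 values {5, 11, 13, 15, 17, 19}, so each is used; only t_1 can be 11, hence t_1 = 11.
t_2 and t_5 between them cover only {15, 19} — a naked pair. Remove those values from t_3, t_7.
So t_3 = 5.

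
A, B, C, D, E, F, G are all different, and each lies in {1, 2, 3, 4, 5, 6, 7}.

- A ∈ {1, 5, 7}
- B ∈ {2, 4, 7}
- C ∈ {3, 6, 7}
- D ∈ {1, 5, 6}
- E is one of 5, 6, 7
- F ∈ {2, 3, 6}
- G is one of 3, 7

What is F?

The 7 variables together cover exactly {1, 2, 3, 4, 5, 6, 7} — 7 values for 7 variables — and 4 appears only in B's list, so B = 4.
The 6 still-open variables draw from only 6 values {1, 2, 3, 5, 6, 7}, so each is used; only F can be 2, hence F = 2.

2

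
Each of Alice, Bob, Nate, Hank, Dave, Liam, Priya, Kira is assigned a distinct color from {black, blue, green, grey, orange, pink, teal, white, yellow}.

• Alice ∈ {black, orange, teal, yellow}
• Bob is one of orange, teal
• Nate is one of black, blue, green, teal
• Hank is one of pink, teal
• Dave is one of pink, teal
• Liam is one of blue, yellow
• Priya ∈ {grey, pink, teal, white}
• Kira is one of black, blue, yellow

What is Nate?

Hank and Dave between them cover only {pink, teal} — a naked pair. Remove those values from Alice, Bob, Nate, Priya.
That leaves Bob = orange. Remove orange from Alice.
Alice, Liam, Kira share exactly the 3 values {black, blue, yellow}; by pigeonhole those values go to them, so strike black, blue, yellow from Nate.
So Nate = green.

green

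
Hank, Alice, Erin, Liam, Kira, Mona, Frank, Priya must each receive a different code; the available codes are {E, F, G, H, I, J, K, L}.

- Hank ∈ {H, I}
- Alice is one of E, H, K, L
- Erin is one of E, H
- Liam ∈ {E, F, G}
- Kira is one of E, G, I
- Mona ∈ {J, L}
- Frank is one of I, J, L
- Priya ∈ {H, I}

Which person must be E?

Erin

Among the 8 variables, F fits only Liam (and all 8 values in {E, F, G, H, I, J, K, L} must be used), so Liam = F.
The 7 still-open variables together cover exactly {E, G, H, I, J, K, L} — 7 values for 7 variables — and G appears only in Kira's list, so Kira = G.
Among the 6 still-open variables, K fits only Alice (and all 6 values in {E, H, I, J, K, L} must be used), so Alice = K.
The 5 still-open variables together cover exactly {E, H, I, J, L} — 5 values for 5 variables — and E appears only in Erin's list, so Erin = E.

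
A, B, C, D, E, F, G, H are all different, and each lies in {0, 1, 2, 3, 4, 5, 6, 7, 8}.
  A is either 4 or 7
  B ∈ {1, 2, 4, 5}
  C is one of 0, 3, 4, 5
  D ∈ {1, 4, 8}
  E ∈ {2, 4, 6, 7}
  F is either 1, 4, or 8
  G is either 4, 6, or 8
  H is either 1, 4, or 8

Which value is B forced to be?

5

The 3 variables D, F, H are confined to {1, 4, 8}, which locks those values in; drop them from A, B, C, E, G.
A must be 7 (only option left). Strike 7 from E.
G has just one choice, so G = 6. So E can't be 6.
E must be 2 (only option left). Strike 2 from B.
So B = 5.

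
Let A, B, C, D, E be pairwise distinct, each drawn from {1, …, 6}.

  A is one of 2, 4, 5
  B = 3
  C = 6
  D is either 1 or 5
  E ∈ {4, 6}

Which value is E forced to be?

B must be 3 (only option left).
C's domain is down to {6}, so C = 6. Eliminate 6 elsewhere: E.
So E = 4.

4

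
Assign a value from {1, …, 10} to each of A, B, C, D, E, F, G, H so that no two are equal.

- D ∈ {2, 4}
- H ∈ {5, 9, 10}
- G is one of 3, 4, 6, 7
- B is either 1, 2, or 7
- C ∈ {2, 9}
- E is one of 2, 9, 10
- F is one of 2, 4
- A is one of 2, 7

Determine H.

5

D and F share exactly the 2 values {2, 4}; by pigeonhole those values go to them, so strike 2, 4 from A, B, C, E, G.
A has just one choice, so A = 7. Remove 7 from B, G.
B must be 1 (only option left).
C's domain is down to {9}, so C = 9. Strike 9 from E, H.
E has just one choice, so E = 10. So H can't be 10.
So H = 5.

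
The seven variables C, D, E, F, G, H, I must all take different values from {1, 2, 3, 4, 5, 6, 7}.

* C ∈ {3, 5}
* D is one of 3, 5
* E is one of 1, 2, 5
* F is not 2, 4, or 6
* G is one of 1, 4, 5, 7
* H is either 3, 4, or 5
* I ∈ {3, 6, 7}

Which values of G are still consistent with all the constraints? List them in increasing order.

1, 7

The 7 variables draw from only 7 values {1, 2, 3, 4, 5, 6, 7}, so each is used; only E can be 2, hence E = 2.
Among the 6 still-open variables, 6 fits only I (and all 6 values in {1, 3, 4, 5, 6, 7} must be used), so I = 6.
The 2 variables C and D are confined to {3, 5}, which locks those values in; drop them from F, G, H.
H must be 4 (only option left). Eliminate 4 elsewhere: G.
No further eliminations apply; G can still be any of 1, 7.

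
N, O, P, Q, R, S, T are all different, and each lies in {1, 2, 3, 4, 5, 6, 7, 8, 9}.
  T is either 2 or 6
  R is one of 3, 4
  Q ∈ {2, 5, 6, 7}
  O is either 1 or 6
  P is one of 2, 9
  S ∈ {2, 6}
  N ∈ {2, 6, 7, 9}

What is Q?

5

S and T share exactly the 2 values {2, 6}; by pigeonhole those values go to them, so strike 2, 6 from N, O, P, Q.
O must be 1 (only option left).
That leaves P = 9. Strike 9 from N.
That leaves N = 7. Remove 7 from Q.
So Q = 5.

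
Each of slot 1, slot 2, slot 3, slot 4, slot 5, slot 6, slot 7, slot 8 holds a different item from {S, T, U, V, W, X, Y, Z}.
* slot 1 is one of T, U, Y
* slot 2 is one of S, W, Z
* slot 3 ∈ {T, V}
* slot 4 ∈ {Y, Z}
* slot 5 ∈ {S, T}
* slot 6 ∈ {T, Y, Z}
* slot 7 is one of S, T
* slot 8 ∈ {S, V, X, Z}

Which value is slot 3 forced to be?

Among the 8 variables, U fits only slot 1 (and all 8 values in {S, T, U, V, W, X, Y, Z} must be used), so slot 1 = U.
Among the 7 still-open variables, W fits only slot 2 (and all 7 values in {S, T, V, W, X, Y, Z} must be used), so slot 2 = W.
The 6 still-open variables together cover exactly {S, T, V, X, Y, Z} — 6 values for 6 variables — and X appears only in slot 8's list, so slot 8 = X.
The 5 still-open variables together cover exactly {S, T, V, Y, Z} — 5 values for 5 variables — and V appears only in slot 3's list, so slot 3 = V.

V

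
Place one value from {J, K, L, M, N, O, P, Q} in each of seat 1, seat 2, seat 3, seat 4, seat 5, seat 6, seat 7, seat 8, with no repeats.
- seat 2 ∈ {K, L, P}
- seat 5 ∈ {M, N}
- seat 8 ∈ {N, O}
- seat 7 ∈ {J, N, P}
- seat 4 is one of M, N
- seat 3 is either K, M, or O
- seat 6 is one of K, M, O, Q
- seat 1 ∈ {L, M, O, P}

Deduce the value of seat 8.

The 8 variables draw from only 8 values {J, K, L, M, N, O, P, Q}, so each is used; only seat 7 can be J, hence seat 7 = J.
Among the 7 still-open variables, Q fits only seat 6 (and all 7 values in {K, L, M, N, O, P, Q} must be used), so seat 6 = Q.
seat 4 and seat 5 between them cover only {M, N} — a naked pair. Remove those values from seat 1, seat 3, seat 8.
So seat 8 = O.

O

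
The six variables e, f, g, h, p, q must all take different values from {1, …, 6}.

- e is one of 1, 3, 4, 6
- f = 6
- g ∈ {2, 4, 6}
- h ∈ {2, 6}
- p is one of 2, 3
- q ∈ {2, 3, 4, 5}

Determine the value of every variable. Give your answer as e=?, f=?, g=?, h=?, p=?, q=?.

e=1, f=6, g=4, h=2, p=3, q=5

f's domain is down to {6}, so f = 6. Remove 6 from e, g, h.
That leaves h = 2. Remove 2 from g, p, q.
p has just one choice, so p = 3. So e, q can't be 3.
g has just one choice, so g = 4. So e, q can't be 4.
That leaves q = 5.
e's domain is down to {1}, so e = 1.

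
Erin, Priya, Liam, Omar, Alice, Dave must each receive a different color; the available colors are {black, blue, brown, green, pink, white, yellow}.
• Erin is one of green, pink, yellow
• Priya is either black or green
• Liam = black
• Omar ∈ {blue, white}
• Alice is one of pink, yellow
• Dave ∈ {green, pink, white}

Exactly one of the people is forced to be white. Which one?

Dave

Liam's domain is down to {black}, so Liam = black. So Priya can't be black.
Priya must be green (only option left). Strike green from Erin, Dave.
The 4 still-open variables draw from only 4 values {blue, pink, white, yellow}, so each is used; only Omar can be blue, hence Omar = blue.
The 3 still-open variables draw from only 3 values {pink, white, yellow}, so each is used; only Dave can be white, hence Dave = white.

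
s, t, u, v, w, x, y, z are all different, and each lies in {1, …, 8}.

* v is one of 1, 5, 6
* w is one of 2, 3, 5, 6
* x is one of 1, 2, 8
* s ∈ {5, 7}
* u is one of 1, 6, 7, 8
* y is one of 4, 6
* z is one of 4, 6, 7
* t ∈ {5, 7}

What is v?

The 8 variables draw from only 8 values {1, 2, 3, 4, 5, 6, 7, 8}, so each is used; only w can be 3, hence w = 3.
The 7 still-open variables together cover exactly {1, 2, 4, 5, 6, 7, 8} — 7 values for 7 variables — and 2 appears only in x's list, so x = 2.
The 6 still-open variables draw from only 6 values {1, 4, 5, 6, 7, 8}, so each is used; only u can be 8, hence u = 8.
Among the 5 still-open variables, 1 fits only v (and all 5 values in {1, 4, 5, 6, 7} must be used), so v = 1.

1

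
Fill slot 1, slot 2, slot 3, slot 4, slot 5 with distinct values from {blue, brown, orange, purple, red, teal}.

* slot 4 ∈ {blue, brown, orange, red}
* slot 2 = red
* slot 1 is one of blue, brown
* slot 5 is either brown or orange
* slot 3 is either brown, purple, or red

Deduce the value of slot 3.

slot 2 must be red (only option left). So slot 3, slot 4 can't be red.
The 4 still-open variables together cover exactly {blue, brown, orange, purple} — 4 values for 4 variables — and purple appears only in slot 3's list, so slot 3 = purple.

purple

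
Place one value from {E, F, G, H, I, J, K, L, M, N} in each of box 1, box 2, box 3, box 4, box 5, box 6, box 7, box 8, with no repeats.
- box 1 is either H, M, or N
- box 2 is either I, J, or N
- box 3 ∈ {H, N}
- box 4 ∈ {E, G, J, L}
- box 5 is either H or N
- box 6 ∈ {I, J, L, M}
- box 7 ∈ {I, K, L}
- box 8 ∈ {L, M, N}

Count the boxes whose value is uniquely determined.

3

box 3 and box 5 share exactly the 2 values {H, N}; by pigeonhole those values go to them, so strike H, N from box 1, box 2, box 8.
box 1's domain is down to {M}, so box 1 = M. Eliminate M elsewhere: box 6, box 8.
box 8 has just one choice, so box 8 = L. Remove L from box 4, box 6, box 7.
box 2 and box 6 share exactly the 2 values {I, J}; by pigeonhole those values go to them, so strike I, J from box 4, box 7.
box 7 must be K (only option left).
Determined: box 1=M, box 7=K, box 8=L. The other boxes each still have more than one consistent value. That makes 3.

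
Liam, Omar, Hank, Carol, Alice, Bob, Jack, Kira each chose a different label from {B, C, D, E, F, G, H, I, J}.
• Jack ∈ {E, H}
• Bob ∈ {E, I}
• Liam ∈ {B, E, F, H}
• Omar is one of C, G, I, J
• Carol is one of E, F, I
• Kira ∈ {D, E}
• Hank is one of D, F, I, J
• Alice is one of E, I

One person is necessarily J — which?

Hank

The 2 variables Alice and Bob are confined to {E, I}, which locks those values in; drop them from Liam, Omar, Hank, Carol, Jack, Kira.
That leaves Carol = F. Strike F from Liam, Hank.
Jack has just one choice, so Jack = H. Strike H from Liam.
Kira has just one choice, so Kira = D. Remove D from Hank.
So J goes to Hank.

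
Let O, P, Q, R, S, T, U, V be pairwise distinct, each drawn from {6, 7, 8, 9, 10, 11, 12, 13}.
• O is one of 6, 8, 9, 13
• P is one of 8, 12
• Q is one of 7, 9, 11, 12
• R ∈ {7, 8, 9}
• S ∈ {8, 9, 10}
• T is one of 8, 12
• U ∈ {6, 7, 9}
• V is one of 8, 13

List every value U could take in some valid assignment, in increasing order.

6, 7, 9

Among the 8 variables, 10 fits only S (and all 8 values in {6, 7, 8, 9, 10, 11, 12, 13} must be used), so S = 10.
Among the 7 still-open variables, 11 fits only Q (and all 7 values in {6, 7, 8, 9, 11, 12, 13} must be used), so Q = 11.
P and T share exactly the 2 values {8, 12}; by pigeonhole those values go to them, so strike 8, 12 from O, R, V.
V's domain is down to {13}, so V = 13. Strike 13 from O.
No further eliminations apply; U can still be any of 6, 7, 9.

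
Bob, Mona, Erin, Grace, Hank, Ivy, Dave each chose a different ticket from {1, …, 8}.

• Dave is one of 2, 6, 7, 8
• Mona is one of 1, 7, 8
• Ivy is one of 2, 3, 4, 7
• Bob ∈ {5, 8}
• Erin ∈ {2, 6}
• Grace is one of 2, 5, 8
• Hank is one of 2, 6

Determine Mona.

1

Erin and Hank between them cover only {2, 6} — a naked pair. Remove those values from Grace, Ivy, Dave.
The 2 variables Bob and Grace are confined to {5, 8}, which locks those values in; drop them from Mona, Dave.
That leaves Dave = 7. Remove 7 from Mona, Ivy.
So Mona = 1.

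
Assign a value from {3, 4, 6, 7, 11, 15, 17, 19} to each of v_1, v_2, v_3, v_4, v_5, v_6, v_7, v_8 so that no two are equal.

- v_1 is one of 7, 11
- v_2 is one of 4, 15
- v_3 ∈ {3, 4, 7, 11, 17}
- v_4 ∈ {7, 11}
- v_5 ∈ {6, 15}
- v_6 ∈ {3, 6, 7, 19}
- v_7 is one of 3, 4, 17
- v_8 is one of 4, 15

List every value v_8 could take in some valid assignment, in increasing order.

The 8 variables draw from only 8 values {3, 4, 6, 7, 11, 15, 17, 19}, so each is used; only v_6 can be 19, hence v_6 = 19.
Among the 7 still-open variables, 6 fits only v_5 (and all 7 values in {3, 4, 6, 7, 11, 15, 17} must be used), so v_5 = 6.
v_1 and v_4 between them cover only {7, 11} — a naked pair. Remove those values from v_3.
v_2 and v_8 between them cover only {4, 15} — a naked pair. Remove those values from v_3, v_7.
No further eliminations apply; v_8 can still be any of 4, 15.

4, 15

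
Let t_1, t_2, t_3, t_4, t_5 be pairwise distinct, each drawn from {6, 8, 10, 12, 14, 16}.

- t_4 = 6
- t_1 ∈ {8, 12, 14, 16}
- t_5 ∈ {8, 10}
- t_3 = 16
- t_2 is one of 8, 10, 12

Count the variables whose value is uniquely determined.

2

t_3 must be 16 (only option left). Remove 16 from t_1.
t_4 must be 6 (only option left).
Determined: t_3=16, t_4=6. The other variables each still have more than one consistent value. That makes 2.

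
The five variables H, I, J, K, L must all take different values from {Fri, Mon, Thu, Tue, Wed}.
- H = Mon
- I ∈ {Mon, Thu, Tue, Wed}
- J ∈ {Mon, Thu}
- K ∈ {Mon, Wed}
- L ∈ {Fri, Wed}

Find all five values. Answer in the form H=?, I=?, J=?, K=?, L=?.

H has just one choice, so H = Mon. Strike Mon from I, J, K.
J's domain is down to {Thu}, so J = Thu. Eliminate Thu elsewhere: I.
K has just one choice, so K = Wed. Strike Wed from I, L.
L's domain is down to {Fri}, so L = Fri.
I has just one choice, so I = Tue.

H=Mon, I=Tue, J=Thu, K=Wed, L=Fri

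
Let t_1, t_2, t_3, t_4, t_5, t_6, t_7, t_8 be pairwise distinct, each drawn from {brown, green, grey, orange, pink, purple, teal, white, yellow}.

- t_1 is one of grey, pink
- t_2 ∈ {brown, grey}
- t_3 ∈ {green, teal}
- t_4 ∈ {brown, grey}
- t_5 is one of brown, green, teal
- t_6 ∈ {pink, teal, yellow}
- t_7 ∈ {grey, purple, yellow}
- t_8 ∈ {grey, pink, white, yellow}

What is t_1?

pink

The 8 variables draw from only 8 values {brown, green, grey, pink, purple, teal, white, yellow}, so each is used; only t_7 can be purple, hence t_7 = purple.
Among the 7 still-open variables, white fits only t_8 (and all 7 values in {brown, green, grey, pink, teal, white, yellow} must be used), so t_8 = white.
Among the 6 still-open variables, yellow fits only t_6 (and all 6 values in {brown, green, grey, pink, teal, yellow} must be used), so t_6 = yellow.
The 5 still-open variables draw from only 5 values {brown, green, grey, pink, teal}, so each is used; only t_1 can be pink, hence t_1 = pink.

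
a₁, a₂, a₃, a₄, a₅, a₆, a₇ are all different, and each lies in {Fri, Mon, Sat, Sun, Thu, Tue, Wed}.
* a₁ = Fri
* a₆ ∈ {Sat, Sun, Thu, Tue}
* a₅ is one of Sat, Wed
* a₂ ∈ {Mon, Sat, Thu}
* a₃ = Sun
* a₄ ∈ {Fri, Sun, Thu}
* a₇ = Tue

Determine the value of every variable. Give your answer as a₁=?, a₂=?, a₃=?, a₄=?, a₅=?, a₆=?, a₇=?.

a₁'s domain is down to {Fri}, so a₁ = Fri. Eliminate Fri elsewhere: a₄.
a₃'s domain is down to {Sun}, so a₃ = Sun. So a₄, a₆ can't be Sun.
That leaves a₄ = Thu. So a₂, a₆ can't be Thu.
a₇ has just one choice, so a₇ = Tue. Remove Tue from a₆.
a₆ has just one choice, so a₆ = Sat. Strike Sat from a₂, a₅.
a₂ must be Mon (only option left).
a₅ has just one choice, so a₅ = Wed.

a₁=Fri, a₂=Mon, a₃=Sun, a₄=Thu, a₅=Wed, a₆=Sat, a₇=Tue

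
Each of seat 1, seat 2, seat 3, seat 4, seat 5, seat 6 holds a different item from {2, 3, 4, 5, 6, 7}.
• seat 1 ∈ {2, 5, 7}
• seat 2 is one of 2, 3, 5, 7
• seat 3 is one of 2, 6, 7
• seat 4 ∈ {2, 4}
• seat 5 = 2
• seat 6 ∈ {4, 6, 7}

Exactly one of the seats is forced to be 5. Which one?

seat 1

seat 5 must be 2 (only option left). Remove 2 from seat 1, seat 2, seat 3, seat 4.
seat 4 has just one choice, so seat 4 = 4. Eliminate 4 elsewhere: seat 6.
The 4 still-open variables together cover exactly {3, 5, 6, 7} — 4 values for 4 variables — and 3 appears only in seat 2's list, so seat 2 = 3.
The 3 still-open variables draw from only 3 values {5, 6, 7}, so each is used; only seat 1 can be 5, hence seat 1 = 5.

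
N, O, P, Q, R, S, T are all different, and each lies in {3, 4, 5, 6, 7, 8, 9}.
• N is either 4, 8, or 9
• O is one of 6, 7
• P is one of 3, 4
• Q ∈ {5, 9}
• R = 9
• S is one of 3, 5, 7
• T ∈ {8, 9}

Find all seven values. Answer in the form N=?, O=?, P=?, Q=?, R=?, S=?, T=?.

N=4, O=6, P=3, Q=5, R=9, S=7, T=8

R has just one choice, so R = 9. Eliminate 9 elsewhere: N, Q, T.
T has just one choice, so T = 8. So N can't be 8.
That leaves N = 4. Eliminate 4 elsewhere: P.
P has just one choice, so P = 3. Remove 3 from S.
That leaves Q = 5. Eliminate 5 elsewhere: S.
That leaves S = 7. So O can't be 7.
O has just one choice, so O = 6.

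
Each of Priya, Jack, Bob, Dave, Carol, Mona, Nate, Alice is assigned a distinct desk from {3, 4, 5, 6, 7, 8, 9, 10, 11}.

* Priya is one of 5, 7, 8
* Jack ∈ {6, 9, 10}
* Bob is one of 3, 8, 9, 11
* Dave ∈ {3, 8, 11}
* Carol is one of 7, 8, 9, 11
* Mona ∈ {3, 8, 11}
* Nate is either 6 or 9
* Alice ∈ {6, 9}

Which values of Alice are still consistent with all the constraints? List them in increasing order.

The 8 variables together cover exactly {3, 5, 6, 7, 8, 9, 10, 11} — 8 values for 8 variables — and 5 appears only in Priya's list, so Priya = 5.
Among the 7 still-open variables, 7 fits only Carol (and all 7 values in {3, 6, 7, 8, 9, 10, 11} must be used), so Carol = 7.
The 6 still-open variables together cover exactly {3, 6, 8, 9, 10, 11} — 6 values for 6 variables — and 10 appears only in Jack's list, so Jack = 10.
Nate and Alice share exactly the 2 values {6, 9}; by pigeonhole those values go to them, so strike 6, 9 from Bob.
No further eliminations apply; Alice can still be any of 6, 9.

6, 9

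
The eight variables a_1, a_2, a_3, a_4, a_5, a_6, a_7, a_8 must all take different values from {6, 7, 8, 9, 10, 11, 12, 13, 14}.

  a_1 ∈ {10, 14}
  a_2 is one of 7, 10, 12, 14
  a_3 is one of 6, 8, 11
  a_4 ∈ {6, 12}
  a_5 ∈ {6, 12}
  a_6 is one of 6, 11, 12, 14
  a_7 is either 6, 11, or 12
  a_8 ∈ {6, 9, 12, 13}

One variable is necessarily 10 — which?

a_1

a_4 and a_5 share exactly the 2 values {6, 12}; by pigeonhole those values go to them, so strike 6, 12 from a_2, a_3, a_6, a_7, a_8.
a_7 has just one choice, so a_7 = 11. So a_3, a_6 can't be 11.
a_3's domain is down to {8}, so a_3 = 8.
a_6 has just one choice, so a_6 = 14. So a_1, a_2 can't be 14.
So 10 goes to a_1.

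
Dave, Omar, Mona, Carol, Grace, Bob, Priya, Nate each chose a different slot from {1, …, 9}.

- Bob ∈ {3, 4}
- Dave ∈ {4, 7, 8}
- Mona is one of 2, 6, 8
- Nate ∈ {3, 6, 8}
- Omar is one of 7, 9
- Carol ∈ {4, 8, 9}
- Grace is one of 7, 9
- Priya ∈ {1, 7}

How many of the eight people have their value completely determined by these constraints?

4

The 8 variables draw from only 8 values {1, 2, 3, 4, 6, 7, 8, 9}, so each is used; only Priya can be 1, hence Priya = 1.
The 7 still-open variables draw from only 7 values {2, 3, 4, 6, 7, 8, 9}, so each is used; only Mona can be 2, hence Mona = 2.
Among the 6 still-open variables, 6 fits only Nate (and all 6 values in {3, 4, 6, 7, 8, 9} must be used), so Nate = 6.
The 5 still-open variables together cover exactly {3, 4, 7, 8, 9} — 5 values for 5 variables — and 3 appears only in Bob's list, so Bob = 3.
Omar and Grace between them cover only {7, 9} — a naked pair. Remove those values from Dave, Carol.
Determined: Mona=2, Bob=3, Priya=1, Nate=6. The other people each still have more than one consistent value. That makes 4.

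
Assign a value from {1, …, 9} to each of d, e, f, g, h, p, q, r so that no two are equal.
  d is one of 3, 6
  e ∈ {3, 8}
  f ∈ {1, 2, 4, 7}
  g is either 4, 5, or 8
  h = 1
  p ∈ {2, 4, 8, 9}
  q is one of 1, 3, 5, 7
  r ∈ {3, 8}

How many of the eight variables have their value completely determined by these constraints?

2

h has just one choice, so h = 1. So f, q can't be 1.
e and r between them cover only {3, 8} — a naked pair. Remove those values from d, g, p, q.
That leaves d = 6.
Determined: d=6, h=1. The other variables each still have more than one consistent value. That makes 2.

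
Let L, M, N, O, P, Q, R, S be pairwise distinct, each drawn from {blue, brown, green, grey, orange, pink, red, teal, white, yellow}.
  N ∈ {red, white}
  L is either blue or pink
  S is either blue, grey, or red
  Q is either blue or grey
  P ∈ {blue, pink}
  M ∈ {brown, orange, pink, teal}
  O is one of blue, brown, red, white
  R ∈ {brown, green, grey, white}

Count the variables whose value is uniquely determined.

L and P between them cover only {blue, pink} — a naked pair. Remove those values from M, O, Q, S.
Q has just one choice, so Q = grey. Remove grey from R, S.
That leaves S = red. Eliminate red elsewhere: N, O.
N has just one choice, so N = white. So O, R can't be white.
That leaves O = brown. So M, R can't be brown.
R's domain is down to {green}, so R = green.
Determined: N=white, O=brown, Q=grey, R=green, S=red. The other variables each still have more than one consistent value. That makes 5.

5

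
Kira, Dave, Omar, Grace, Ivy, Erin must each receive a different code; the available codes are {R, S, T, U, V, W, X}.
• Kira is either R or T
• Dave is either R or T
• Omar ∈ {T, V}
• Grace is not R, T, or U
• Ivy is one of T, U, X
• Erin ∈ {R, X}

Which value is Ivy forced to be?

The 2 variables Kira and Dave are confined to {R, T}, which locks those values in; drop them from Omar, Ivy, Erin.
That leaves Omar = V. Eliminate V elsewhere: Grace.
Erin must be X (only option left). Strike X from Grace, Ivy.
So Ivy = U.

U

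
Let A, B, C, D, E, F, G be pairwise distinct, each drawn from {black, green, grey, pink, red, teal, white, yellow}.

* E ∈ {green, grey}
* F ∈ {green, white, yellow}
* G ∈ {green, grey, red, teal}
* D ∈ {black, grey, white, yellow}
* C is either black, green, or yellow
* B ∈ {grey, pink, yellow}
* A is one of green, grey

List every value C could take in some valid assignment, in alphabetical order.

The 2 variables A and E are confined to {green, grey}, which locks those values in; drop them from B, C, D, F, G.
The 3 variables C, D, F are confined to {black, white, yellow}, which locks those values in; drop them from B.
B has just one choice, so B = pink.
No further eliminations apply; C can still be any of black, yellow.

black, yellow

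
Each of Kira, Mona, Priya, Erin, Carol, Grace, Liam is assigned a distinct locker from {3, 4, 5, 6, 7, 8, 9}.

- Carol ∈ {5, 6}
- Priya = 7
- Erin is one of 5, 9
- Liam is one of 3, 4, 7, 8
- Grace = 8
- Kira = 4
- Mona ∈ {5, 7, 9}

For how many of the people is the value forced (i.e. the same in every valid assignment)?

5

Kira has just one choice, so Kira = 4. Eliminate 4 elsewhere: Liam.
That leaves Priya = 7. Remove 7 from Mona, Liam.
Grace must be 8 (only option left). Strike 8 from Liam.
Liam must be 3 (only option left).
The 3 still-open variables together cover exactly {5, 6, 9} — 3 values for 3 variables — and 6 appears only in Carol's list, so Carol = 6.
Determined: Kira=4, Priya=7, Carol=6, Grace=8, Liam=3. The other people each still have more than one consistent value. That makes 5.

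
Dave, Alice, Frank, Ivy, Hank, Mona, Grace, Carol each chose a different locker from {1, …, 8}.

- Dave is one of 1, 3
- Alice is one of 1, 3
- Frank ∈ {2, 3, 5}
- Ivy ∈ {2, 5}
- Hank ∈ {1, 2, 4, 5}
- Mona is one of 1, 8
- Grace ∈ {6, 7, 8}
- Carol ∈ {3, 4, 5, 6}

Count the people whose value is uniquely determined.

4

The 8 variables together cover exactly {1, 2, 3, 4, 5, 6, 7, 8} — 8 values for 8 variables — and 7 appears only in Grace's list, so Grace = 7.
Among the 7 still-open variables, 6 fits only Carol (and all 7 values in {1, 2, 3, 4, 5, 6, 8} must be used), so Carol = 6.
Among the 6 still-open variables, 4 fits only Hank (and all 6 values in {1, 2, 3, 4, 5, 8} must be used), so Hank = 4.
The 5 still-open variables draw from only 5 values {1, 2, 3, 5, 8}, so each is used; only Mona can be 8, hence Mona = 8.
Dave and Alice between them cover only {1, 3} — a naked pair. Remove those values from Frank.
Determined: Hank=4, Mona=8, Grace=7, Carol=6. The other people each still have more than one consistent value. That makes 4.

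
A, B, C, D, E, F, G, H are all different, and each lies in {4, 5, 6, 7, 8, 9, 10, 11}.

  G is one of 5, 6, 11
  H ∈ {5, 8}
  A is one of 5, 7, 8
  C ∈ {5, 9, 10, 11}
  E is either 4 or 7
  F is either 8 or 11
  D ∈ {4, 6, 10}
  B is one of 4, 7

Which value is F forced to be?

11

The 8 variables draw from only 8 values {4, 5, 6, 7, 8, 9, 10, 11}, so each is used; only C can be 9, hence C = 9.
Among the 7 still-open variables, 10 fits only D (and all 7 values in {4, 5, 6, 7, 8, 10, 11} must be used), so D = 10.
Among the 6 still-open variables, 6 fits only G (and all 6 values in {4, 5, 6, 7, 8, 11} must be used), so G = 6.
The 5 still-open variables draw from only 5 values {4, 5, 7, 8, 11}, so each is used; only F can be 11, hence F = 11.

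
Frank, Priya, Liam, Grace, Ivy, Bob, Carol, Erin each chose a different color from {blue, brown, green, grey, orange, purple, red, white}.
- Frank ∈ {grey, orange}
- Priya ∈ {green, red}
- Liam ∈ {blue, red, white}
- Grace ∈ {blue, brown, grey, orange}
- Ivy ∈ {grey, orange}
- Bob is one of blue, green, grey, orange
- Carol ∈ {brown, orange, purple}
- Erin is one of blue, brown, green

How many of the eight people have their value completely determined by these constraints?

3

The 8 variables draw from only 8 values {blue, brown, green, grey, orange, purple, red, white}, so each is used; only Carol can be purple, hence Carol = purple.
Among the 7 still-open variables, white fits only Liam (and all 7 values in {blue, brown, green, grey, orange, red, white} must be used), so Liam = white.
The 6 still-open variables together cover exactly {blue, brown, green, grey, orange, red} — 6 values for 6 variables — and red appears only in Priya's list, so Priya = red.
Frank and Ivy between them cover only {grey, orange} — a naked pair. Remove those values from Grace, Bob.
Determined: Priya=red, Liam=white, Carol=purple. The other people each still have more than one consistent value. That makes 3.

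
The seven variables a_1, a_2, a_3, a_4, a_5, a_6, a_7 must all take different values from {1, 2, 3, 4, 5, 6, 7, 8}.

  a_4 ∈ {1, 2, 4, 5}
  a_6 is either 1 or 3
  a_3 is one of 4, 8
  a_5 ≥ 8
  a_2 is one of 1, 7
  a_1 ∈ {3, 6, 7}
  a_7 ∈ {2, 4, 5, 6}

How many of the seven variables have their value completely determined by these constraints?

2

a_5 must be 8 (only option left). Strike 8 from a_3.
a_3 has just one choice, so a_3 = 4. So a_4, a_7 can't be 4.
Determined: a_3=4, a_5=8. The other variables each still have more than one consistent value. That makes 2.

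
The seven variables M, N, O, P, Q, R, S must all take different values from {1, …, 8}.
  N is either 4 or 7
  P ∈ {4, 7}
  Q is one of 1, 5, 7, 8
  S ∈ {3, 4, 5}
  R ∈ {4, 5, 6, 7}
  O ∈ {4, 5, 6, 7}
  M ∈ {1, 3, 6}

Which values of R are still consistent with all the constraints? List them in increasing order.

5, 6

The 7 variables together cover exactly {1, 3, 4, 5, 6, 7, 8} — 7 values for 7 variables — and 8 appears only in Q's list, so Q = 8.
The 6 still-open variables together cover exactly {1, 3, 4, 5, 6, 7} — 6 values for 6 variables — and 1 appears only in M's list, so M = 1.
Among the 5 still-open variables, 3 fits only S (and all 5 values in {3, 4, 5, 6, 7} must be used), so S = 3.
The 2 variables N and P are confined to {4, 7}, which locks those values in; drop them from O, R.
No further eliminations apply; R can still be any of 5, 6.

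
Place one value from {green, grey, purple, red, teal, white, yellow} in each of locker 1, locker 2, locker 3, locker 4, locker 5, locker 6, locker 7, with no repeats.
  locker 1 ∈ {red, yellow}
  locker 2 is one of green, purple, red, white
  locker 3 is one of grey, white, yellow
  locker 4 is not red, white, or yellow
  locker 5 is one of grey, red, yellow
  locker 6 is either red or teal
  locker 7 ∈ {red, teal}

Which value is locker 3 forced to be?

white

The 2 variables locker 6 and locker 7 are confined to {red, teal}, which locks those values in; drop them from locker 1, locker 2, locker 4, locker 5.
locker 1 has just one choice, so locker 1 = yellow. So locker 3, locker 5 can't be yellow.
That leaves locker 5 = grey. Eliminate grey elsewhere: locker 3, locker 4.
So locker 3 = white.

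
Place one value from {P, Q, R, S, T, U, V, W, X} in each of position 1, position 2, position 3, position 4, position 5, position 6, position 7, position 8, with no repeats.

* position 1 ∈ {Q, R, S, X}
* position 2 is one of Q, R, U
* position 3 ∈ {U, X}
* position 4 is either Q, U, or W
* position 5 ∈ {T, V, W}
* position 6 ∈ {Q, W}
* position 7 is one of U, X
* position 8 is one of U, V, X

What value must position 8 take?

V

Among the 8 variables, S fits only position 1 (and all 8 values in {Q, R, S, T, U, V, W, X} must be used), so position 1 = S.
The 7 still-open variables together cover exactly {Q, R, T, U, V, W, X} — 7 values for 7 variables — and R appears only in position 2's list, so position 2 = R.
The 6 still-open variables together cover exactly {Q, T, U, V, W, X} — 6 values for 6 variables — and T appears only in position 5's list, so position 5 = T.
The 5 still-open variables draw from only 5 values {Q, U, V, W, X}, so each is used; only position 8 can be V, hence position 8 = V.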